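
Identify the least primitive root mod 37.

2

φ(37) = 37 − 1 = 36 = 2^2 · 3^2.
Test candidates g = 2, 3, … against the prime factors q ∈ {2, 3} of φ(37): g is a generator iff g^(36/q) ≢ 1 for every such q.
g = 2: 2^18 ≡ 36; 2^12 ≡ 26 — none is 1, so 2 is a primitive root.
Hence the least primitive root of 37 is 2.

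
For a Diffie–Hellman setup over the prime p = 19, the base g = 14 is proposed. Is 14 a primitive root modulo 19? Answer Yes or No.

φ(19) = 19 − 1 = 18 = 2 · 3^2.
Test 14^(18/q) mod 19 for each prime factor q of 18:
14^9 ≡ 18 (mod 19)  [q = 2: ≢ 1 ✓]
14^6 ≡ 7 (mod 19)  [q = 3: ≢ 1 ✓]
Every test exponent gives a nontrivial residue, hence 14 generates the full group.

Yes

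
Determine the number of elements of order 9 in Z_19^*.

6

φ(19) = 19 − 1 = 18 = 2 · 3^2.
Since (Z/19Z)^× is cyclic of order 18, the number of elements of order d is φ(d) when d | 18 and 0 otherwise.
9 = 3^2 divides 18, and φ(9) = 6.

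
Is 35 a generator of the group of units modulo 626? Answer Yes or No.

No

φ(626) = φ(2)·φ(313) = 1·312 = 312 = 2^3 · 3 · 13.
It suffices to check that the order of 35 is not a proper divisor of 312: compute 35^(312/q) for q ∈ {2, 3, 13}.
35^156 ≡ 1 (mod 626)  [q = 2: ≡ 1 ✗]
35^104 ≡ 1 (mod 626)  [q = 3: ≡ 1 ✗]
35^24 ≡ 371 (mod 626)  [q = 13: ≢ 1 ✓]
35^156 ≡ 1 shows ord(35) | 156, strictly less than φ(626); not a primitive root.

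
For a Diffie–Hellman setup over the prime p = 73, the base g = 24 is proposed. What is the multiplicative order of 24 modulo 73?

12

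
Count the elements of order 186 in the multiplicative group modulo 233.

φ(233) = 233 − 1 = 232 = 2^3 · 29.
In a cyclic group of order 232, there are φ(d) elements of order d for each divisor d of 232, and zero for non-divisors.
Here 232 is not a multiple of 186, so there are no elements of order 186.

0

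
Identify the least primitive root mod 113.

3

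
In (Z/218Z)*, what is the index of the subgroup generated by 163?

The order of 163 must divide φ(218) = φ(2)·φ(109) = 1·108 = 108 = 2^2 · 3^3.
Divisors of 108: 1, 2, 3, 4, 6, 9, 12, 18, 27, 36, 54, 108.
Check 163^d mod 218 for each divisor in increasing order:
163^1 ≡ 163
163^2 ≡ 191
163^3 ≡ 177
163^4 ≡ 75
163^6 ≡ 155
163^9 ≡ 185
163^12 ≡ 45
163^18 ≡ 217
163^27 ≡ 33
163^36 ≡ 1
So ord_218(163) = 36, hence |⟨163⟩| = 36.
The index is φ(218) / ord(163) = 108 / 36 = 3.

3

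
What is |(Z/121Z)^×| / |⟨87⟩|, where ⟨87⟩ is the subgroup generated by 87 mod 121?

The order of 87 must divide φ(121) = φ(11^2) = 11·(11−1) = 110 = 2 · 5 · 11.
Divisors of 110: 1, 2, 5, 10, 11, 22, 55, 110.
Test each divisor d:
87^1 ≡ 87
87^2 ≡ 67
87^5 ≡ 76
87^10 ≡ 89
87^11 ≡ 120
87^22 ≡ 1
The order of 87 is 22, so the subgroup it generates has 22 elements.
[(Z/121Z)^× : ⟨87⟩] = 110/22 = 5.

5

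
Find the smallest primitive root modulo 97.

φ(97) = 97 − 1 = 96 = 2^5 · 3.
g is a primitive root iff g^(96/q) ≢ 1 (mod 97) for each prime q ∈ {2, 3}.
g = 2: 2^48 ≡ 1 — hits 1, so not a primitive root.
g = 3: 3^48 ≡ 1 — hits 1, so not a primitive root.
g = 4: 4^48 ≡ 1 — hits 1, so not a primitive root.
g = 5: 5^48 ≡ 96; 5^32 ≡ 35 — none is 1, so 5 is a primitive root.
Hence the least primitive root of 97 is 5.

5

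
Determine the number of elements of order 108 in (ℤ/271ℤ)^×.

φ(271) = 271 − 1 = 270 = 2 · 3^3 · 5.
In a cyclic group of order 270, there are φ(d) elements of order d for each divisor d of 270, and zero for non-divisors.
108 does not divide 270, so no element of (Z/271Z)^× has order 108.

0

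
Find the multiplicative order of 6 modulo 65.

Since 6 ∈ (Z/65Z)^×, its order divides φ(65) = φ(5·13) = (5−1)·(13−1) = 4·12 = 48 = 2^4 · 3.
Divisors of 48: 1, 2, 3, 4, 6, 8, 12, 16, 24, 48.
Test each divisor d:
6^1 ≡ 6 (mod 65)
6^2 ≡ 36 (mod 65)
6^3 ≡ 21 (mod 65)
6^4 ≡ 61 (mod 65)
6^6 ≡ 51 (mod 65)
6^8 ≡ 16 (mod 65)
6^12 ≡ 1 (mod 65) ✓
So ord_65(6) = 12.

12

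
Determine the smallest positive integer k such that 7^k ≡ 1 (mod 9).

The order of 7 must divide φ(9) = φ(3^2) = 3·(3−1) = 6 = 2 · 3.
Divisors of 6: 1, 2, 3, 6.
Test each divisor d:
7^1 ≡ 7 (mod 9)
7^2 ≡ 4 (mod 9)
7^3 ≡ 1 (mod 9) ✓
Hence ord(7) = 3.

3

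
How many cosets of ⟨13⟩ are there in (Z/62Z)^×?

By Lagrange's theorem, ord_62(13) divides φ(62) = φ(2)·φ(31) = 1·30 = 30 = 2 · 3 · 5.
Divisors of 30: 1, 2, 3, 5, 6, 10, 15, 30.
Compute 13^d (mod 62) for the divisors d until we hit 1:
13^1 ≡ 13
13^2 ≡ 45
13^3 ≡ 27
13^5 ≡ 37
13^6 ≡ 47
13^10 ≡ 5
13^15 ≡ 61
13^30 ≡ 1
The order of 13 is 30, so the subgroup it generates has 30 elements.
Index = |(Z/62Z)^×| / |⟨13⟩| = 30 / 30 = 1.

1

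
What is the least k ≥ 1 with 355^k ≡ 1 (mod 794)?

The order of 355 must divide φ(794) = φ(2)·φ(397) = 1·396 = 396 = 2^2 · 3^2 · 11.
Divisors of 396: 1, 2, 3, 4, 6, 9, 11, 12, 18, 22, 33, 36, 44, 66, 99, 132, 198, 396.
Compute 355^d (mod 794) for the divisors d until we hit 1:
355^1 ≡ 355 (mod 794)
355^2 ≡ 573 (mod 794)
355^3 ≡ 151 (mod 794)
355^4 ≡ 407 (mod 794)
355^6 ≡ 569 (mod 794)
355^9 ≡ 167 (mod 794)
355^11 ≡ 411 (mod 794)
355^12 ≡ 603 (mod 794)
355^18 ≡ 99 (mod 794)
355^22 ≡ 593 (mod 794)
355^33 ≡ 759 (mod 794)
355^36 ≡ 273 (mod 794)
355^44 ≡ 701 (mod 794)
355^66 ≡ 431 (mod 794)
355^99 ≡ 1 (mod 794) ✓
So ord_794(355) = 99.

99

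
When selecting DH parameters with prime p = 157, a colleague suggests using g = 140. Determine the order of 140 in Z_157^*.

78

The order of 140 must divide φ(157) = 157 − 1 = 156 = 2^2 · 3 · 13.
Divisors of 156: 1, 2, 3, 4, 6, 12, 13, 26, 39, 52, 78, 156.
Compute 140^d (mod 157) for the divisors d until we hit 1:
140^1 ≡ 140
140^2 ≡ 132
140^3 ≡ 111
140^4 ≡ 154
140^6 ≡ 75
140^12 ≡ 130
140^13 ≡ 145
140^26 ≡ 144
140^39 ≡ 156
140^52 ≡ 12
140^78 ≡ 1
Therefore the multiplicative order of 140 modulo 157 is 78.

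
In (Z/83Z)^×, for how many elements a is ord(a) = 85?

φ(83) = 83 − 1 = 82 = 2 · 41.
Since (Z/83Z)^× is cyclic of order 82, the number of elements of order d is φ(d) when d | 82 and 0 otherwise.
Here 82 is not a multiple of 85, so there are no elements of order 85.

0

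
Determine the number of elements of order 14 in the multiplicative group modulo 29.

6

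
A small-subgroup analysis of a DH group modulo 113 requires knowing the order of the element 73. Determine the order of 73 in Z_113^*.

The order of 73 must divide φ(113) = 113 − 1 = 112 = 2^4 · 7.
Divisors of 112: 1, 2, 4, 7, 8, 14, 16, 28, 56, 112.
Check 73^d mod 113 for each divisor in increasing order:
73^1 ≡ 73 (mod 113)
73^2 ≡ 18 (mod 113)
73^4 ≡ 98 (mod 113)
73^7 ≡ 65 (mod 113)
73^8 ≡ 112 (mod 113)
73^14 ≡ 44 (mod 113)
73^16 ≡ 1 (mod 113) ✓
So ord_113(73) = 16.

16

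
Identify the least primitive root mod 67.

φ(67) = 67 − 1 = 66 = 2 · 3 · 11.
Test candidates g = 2, 3, … against the prime factors q ∈ {2, 3, 11} of φ(67): g is a generator iff g^(66/q) ≢ 1 for every such q.
g = 2: 2^33 ≡ 66; 2^22 ≡ 37; 2^6 ≡ 64 — none is 1, so 2 is a primitive root.
The smallest primitive root modulo 67 is 2.

2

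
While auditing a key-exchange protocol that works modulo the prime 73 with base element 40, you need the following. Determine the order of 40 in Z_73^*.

ord(40) | φ(73) = 73 − 1 = 72 = 2^3 · 3^2.
Divisors of 72: 1, 2, 3, 4, 6, 8, 9, 12, 18, 24, 36, 72.
Evaluate successive powers at the divisors of 72:
40^1 ≡ 40 (mod 73)
40^2 ≡ 67 (mod 73)
40^3 ≡ 52 (mod 73)
40^4 ≡ 36 (mod 73)
40^6 ≡ 3 (mod 73)
40^8 ≡ 55 (mod 73)
40^9 ≡ 10 (mod 73)
40^12 ≡ 9 (mod 73)
40^18 ≡ 27 (mod 73)
40^24 ≡ 8 (mod 73)
40^36 ≡ 72 (mod 73)
40^72 ≡ 1 (mod 73) ✓
Therefore the multiplicative order of 40 modulo 73 is 72.

72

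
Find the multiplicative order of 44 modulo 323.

By Lagrange's theorem, ord_323(44) divides φ(323) = φ(17·19) = (17−1)·(19−1) = 16·18 = 288 = 2^5 · 3^2.
Divisors of 288: 1, 2, 3, 4, 6, 8, 9, 12, 16, 18, 24, 32, 36, 48, 72, 96, 144, 288.
Evaluate successive powers at the divisors of 288:
44^1 ≡ 44 (mod 323)
44^2 ≡ 321 (mod 323)
44^3 ≡ 235 (mod 323)
44^4 ≡ 4 (mod 323)
44^6 ≡ 315 (mod 323)
44^8 ≡ 16 (mod 323)
44^9 ≡ 58 (mod 323)
44^12 ≡ 64 (mod 323)
44^16 ≡ 256 (mod 323)
44^18 ≡ 134 (mod 323)
44^24 ≡ 220 (mod 323)
44^32 ≡ 290 (mod 323)
44^36 ≡ 191 (mod 323)
44^48 ≡ 273 (mod 323)
44^72 ≡ 305 (mod 323)
44^96 ≡ 239 (mod 323)
44^144 ≡ 1 (mod 323) ✓
So ord_323(44) = 144.

144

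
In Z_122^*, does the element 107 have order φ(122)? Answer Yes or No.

φ(122) = φ(2)·φ(61) = 1·60 = 60 = 2^2 · 3 · 5.
It suffices to check that the order of 107 is not a proper divisor of 60: compute 107^(60/q) for q ∈ {2, 3, 5}.
107^30 ≡ 1 (mod 122)  [q = 2: ≡ 1 ✗]
107^20 ≡ 47 (mod 122)  [q = 3: ≢ 1 ✓]
107^12 ≡ 119 (mod 122)  [q = 5: ≢ 1 ✓]
The check at q = 2 fails, so 107 generates a proper subgroup.

No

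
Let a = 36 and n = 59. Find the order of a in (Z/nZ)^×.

29

Since 36 ∈ (Z/59Z)^×, its order divides φ(59) = 59 − 1 = 58 = 2 · 29.
Divisors of 58: 1, 2, 29, 58.
Compute 36^d (mod 59) for the divisors d until we hit 1:
36^1 ≡ 36 (mod 59)
36^2 ≡ 57 (mod 59)
36^29 ≡ 1 (mod 59) ✓
Therefore the multiplicative order of 36 modulo 59 is 29.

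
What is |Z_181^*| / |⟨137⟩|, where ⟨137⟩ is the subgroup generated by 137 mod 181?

2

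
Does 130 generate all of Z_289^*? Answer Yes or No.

φ(289) = φ(17^2) = 17·(17−1) = 272 = 2^4 · 17.
Test 130^(272/q) mod 289 for each prime factor q of 272:
130^136 ≡ 288 (mod 289)  [q = 2: ≢ 1 ✓]
130^16 ≡ 222 (mod 289)  [q = 17: ≢ 1 ✓]
None equal 1, so ord_289(130) = 272: 130 is a primitive root.

Yes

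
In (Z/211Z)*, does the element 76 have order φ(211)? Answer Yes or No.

φ(211) = 211 − 1 = 210 = 2 · 3 · 5 · 7.
76 is a primitive root mod 211 iff 76^(φ(211)/q) ≢ 1 for every prime q | φ(211), i.e. q ∈ {2, 3, 5, 7}.
76^105 ≡ 1 (mod 211)  [q = 2: ≡ 1 ✗]
76^70 ≡ 1 (mod 211)  [q = 3: ≡ 1 ✗]
76^42 ≡ 107 (mod 211)  [q = 5: ≢ 1 ✓]
76^30 ≡ 123 (mod 211)  [q = 7: ≢ 1 ✓]
Since 76^105 ≡ 1, the order of 76 divides 105 < 210, so 76 is not a primitive root.

No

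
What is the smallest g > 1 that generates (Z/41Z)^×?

φ(41) = 41 − 1 = 40 = 2^3 · 5.
g is a primitive root iff g^(40/q) ≢ 1 (mod 41) for each prime q ∈ {2, 5}.
g = 2: 2^20 ≡ 1 — hits 1, so not a primitive root.
g = 3: 3^20 ≡ 40; 3^8 ≡ 1 — hits 1, so not a primitive root.
g = 4: 4^20 ≡ 1 — hits 1, so not a primitive root.
g = 5: 5^20 ≡ 1 — hits 1, so not a primitive root.
g = 6: 6^20 ≡ 40; 6^8 ≡ 10 — none is 1, so 6 is a primitive root.
The smallest primitive root modulo 41 is 6.

6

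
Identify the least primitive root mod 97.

5

φ(97) = 97 − 1 = 96 = 2^5 · 3.
Test candidates g = 2, 3, … against the prime factors q ∈ {2, 3} of φ(97): g is a generator iff g^(96/q) ≢ 1 for every such q.
g = 2: 2^48 ≡ 1 — hits 1, so not a primitive root.
g = 3: 3^48 ≡ 1 — hits 1, so not a primitive root.
g = 4: 4^48 ≡ 1 — hits 1, so not a primitive root.
g = 5: 5^48 ≡ 96; 5^32 ≡ 35 — none is 1, so 5 is a primitive root.
The smallest primitive root modulo 97 is 5.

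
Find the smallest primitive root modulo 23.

5

φ(23) = 23 − 1 = 22 = 2 · 11.
g is a primitive root iff g^(22/q) ≢ 1 (mod 23) for each prime q ∈ {2, 11}.
g = 2: 2^11 ≡ 1 — hits 1, so not a primitive root.
g = 3: 3^11 ≡ 1 — hits 1, so not a primitive root.
g = 4: 4^11 ≡ 1 — hits 1, so not a primitive root.
g = 5: 5^11 ≡ 22; 5^2 ≡ 2 — none is 1, so 5 is a primitive root.
So 5 is the smallest generator of (Z/23Z)^×.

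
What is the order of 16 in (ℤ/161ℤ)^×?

33

The order of 16 must divide φ(161) = φ(7·23) = (7−1)·(23−1) = 6·22 = 132 = 2^2 · 3 · 11.
Divisors of 132: 1, 2, 3, 4, 6, 11, 12, 22, 33, 44, 66, 132.
Compute 16^d (mod 161) for the divisors d until we hit 1:
16^1 ≡ 16 (mod 161)
16^2 ≡ 95 (mod 161)
16^3 ≡ 71 (mod 161)
16^4 ≡ 9 (mod 161)
16^6 ≡ 50 (mod 161)
16^11 ≡ 116 (mod 161)
16^12 ≡ 85 (mod 161)
16^22 ≡ 93 (mod 161)
16^33 ≡ 1 (mod 161) ✓
Therefore the multiplicative order of 16 modulo 161 is 33.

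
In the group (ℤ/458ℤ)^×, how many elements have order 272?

φ(458) = φ(2)·φ(229) = 1·228 = 228 = 2^2 · 3 · 19.
In a cyclic group of order 228, there are φ(d) elements of order d for each divisor d of 228, and zero for non-divisors.
272 does not divide 228, so no element of (Z/458Z)^× has order 272.

0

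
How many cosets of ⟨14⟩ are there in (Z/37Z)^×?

3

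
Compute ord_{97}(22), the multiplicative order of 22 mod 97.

The order of 22 must divide φ(97) = 97 − 1 = 96 = 2^5 · 3.
Divisors of 96: 1, 2, 3, 4, 6, 8, 12, 16, 24, 32, 48, 96.
Compute 22^d (mod 97) for the divisors d until we hit 1:
22^1 ≡ 22
22^2 ≡ 96
22^3 ≡ 75
22^4 ≡ 1
So ord_97(22) = 4.

4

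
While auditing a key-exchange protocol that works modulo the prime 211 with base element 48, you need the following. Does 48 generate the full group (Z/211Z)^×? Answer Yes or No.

Yes

φ(211) = 211 − 1 = 210 = 2 · 3 · 5 · 7.
An element g generates (Z/211Z)^× iff g^(210/q) ≢ 1 (mod 211) for each prime q ∈ {2, 3, 5, 7}.
48^105 ≡ 210 (mod 211)  [q = 2: ≢ 1 ✓]
48^70 ≡ 14 (mod 211)  [q = 3: ≢ 1 ✓]
48^42 ≡ 55 (mod 211)  [q = 5: ≢ 1 ✓]
48^30 ≡ 199 (mod 211)  [q = 7: ≢ 1 ✓]
Every test exponent gives a nontrivial residue, hence 48 generates the full group.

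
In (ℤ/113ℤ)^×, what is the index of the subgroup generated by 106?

16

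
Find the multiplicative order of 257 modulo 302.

Since 257 ∈ (Z/302Z)^×, its order divides φ(302) = φ(2)·φ(151) = 1·150 = 150 = 2 · 3 · 5^2.
Divisors of 150: 1, 2, 3, 5, 6, 10, 15, 25, 30, 50, 75, 150.
Check 257^d mod 302 for each divisor in increasing order:
257^1 ≡ 257
257^2 ≡ 213
257^3 ≡ 79
257^5 ≡ 217
257^6 ≡ 201
257^10 ≡ 279
257^15 ≡ 143
257^25 ≡ 33
257^30 ≡ 215
257^50 ≡ 183
257^75 ≡ 301
257^150 ≡ 1
So ord_302(257) = 150.

150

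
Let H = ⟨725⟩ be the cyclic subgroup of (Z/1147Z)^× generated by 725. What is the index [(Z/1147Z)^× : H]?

By Lagrange's theorem, ord_1147(725) divides φ(1147) = φ(31·37) = (31−1)·(37−1) = 30·36 = 1080 = 2^3 · 3^3 · 5.
Divisors of 1080: 1, 2, 3, 4, 5, 6, 8, 9, 10, 12, 15, 18, 20, 24, 27, 30, 36, 40, 45, 54, 60, 72, 90, 108, 120, 135, 180, 216, 270, 360, 540, 1080.
Test each divisor d:
725^1 ≡ 725
725^2 ≡ 299
725^3 ≡ 1139
725^4 ≡ 1082
725^5 ≡ 1049
725^6 ≡ 64
725^8 ≡ 784
725^9 ≡ 635
725^10 ≡ 428
725^12 ≡ 655
725^15 ≡ 495
725^18 ≡ 628
725^20 ≡ 811
725^24 ≡ 47
725^27 ≡ 771
725^30 ≡ 714
725^36 ≡ 963
725^40 ≡ 490
725^45 ≡ 154
725^54 ≡ 295
725^60 ≡ 528
725^72 ≡ 593
725^90 ≡ 776
725^108 ≡ 1000
725^120 ≡ 63
725^135 ≡ 216
725^180 ≡ 1
Thus |⟨725⟩| = ord(725) = 180.
Index = |(Z/1147Z)^×| / |⟨725⟩| = 1080 / 180 = 6.

6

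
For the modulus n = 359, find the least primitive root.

φ(359) = 359 − 1 = 358 = 2 · 179.
g is a primitive root iff g^(358/q) ≢ 1 (mod 359) for each prime q ∈ {2, 179}.
g = 2: 2^179 ≡ 1 — hits 1, so not a primitive root.
g = 3: 3^179 ≡ 1 — hits 1, so not a primitive root.
g = 4: 4^179 ≡ 1 — hits 1, so not a primitive root.
g = 5: 5^179 ≡ 1 — hits 1, so not a primitive root.
g = 6: 6^179 ≡ 1 — hits 1, so not a primitive root.
g = 7: 7^179 ≡ 358; 7^2 ≡ 49 — none is 1, so 7 is a primitive root.
So 7 is the smallest generator of (Z/359Z)^×.

7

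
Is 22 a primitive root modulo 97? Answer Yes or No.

No

φ(97) = 97 − 1 = 96 = 2^5 · 3.
22 is a primitive root mod 97 iff 22^(φ(97)/q) ≢ 1 for every prime q | φ(97), i.e. q ∈ {2, 3}.
22^48 ≡ 1 (mod 97)  [q = 2: ≡ 1 ✗]
22^32 ≡ 1 (mod 97)  [q = 3: ≡ 1 ✗]
Since 22^48 ≡ 1, the order of 22 divides 48 < 96, so 22 is not a primitive root.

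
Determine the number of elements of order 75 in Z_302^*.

40

φ(302) = φ(2)·φ(151) = 1·150 = 150 = 2 · 3 · 5^2.
(Z/302Z)^× is cyclic (|G| = 150); a cyclic group of order m has exactly φ(d) elements of each order d | m, and none otherwise.
75 = 3 · 5^2 divides 150, and φ(75) = 40.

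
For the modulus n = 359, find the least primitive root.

φ(359) = 359 − 1 = 358 = 2 · 179.
g is a primitive root iff g^(358/q) ≢ 1 (mod 359) for each prime q ∈ {2, 179}.
g = 2: 2^179 ≡ 1 — hits 1, so not a primitive root.
g = 3: 3^179 ≡ 1 — hits 1, so not a primitive root.
g = 4: 4^179 ≡ 1 — hits 1, so not a primitive root.
g = 5: 5^179 ≡ 1 — hits 1, so not a primitive root.
g = 6: 6^179 ≡ 1 — hits 1, so not a primitive root.
g = 7: 7^179 ≡ 358; 7^2 ≡ 49 — none is 1, so 7 is a primitive root.
The smallest primitive root modulo 359 is 7.

7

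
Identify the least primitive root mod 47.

5

φ(47) = 47 − 1 = 46 = 2 · 23.
Test candidates g = 2, 3, … against the prime factors q ∈ {2, 23} of φ(47): g is a generator iff g^(46/q) ≢ 1 for every such q.
g = 2: 2^23 ≡ 1 — hits 1, so not a primitive root.
g = 3: 3^23 ≡ 1 — hits 1, so not a primitive root.
g = 4: 4^23 ≡ 1 — hits 1, so not a primitive root.
g = 5: 5^23 ≡ 46; 5^2 ≡ 25 — none is 1, so 5 is a primitive root.
Hence the least primitive root of 47 is 5.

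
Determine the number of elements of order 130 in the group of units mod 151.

φ(151) = 151 − 1 = 150 = 2 · 3 · 5^2.
Since (Z/151Z)^× is cyclic of order 150, the number of elements of order d is φ(d) when d | 150 and 0 otherwise.
130 does not divide 150, so no element of (Z/151Z)^× has order 130.

0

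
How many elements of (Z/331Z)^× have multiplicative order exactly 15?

8

φ(331) = 331 − 1 = 330 = 2 · 3 · 5 · 11.
In a cyclic group of order 330, there are φ(d) elements of order d for each divisor d of 330, and zero for non-divisors.
15 = 3 · 5 divides 330, and φ(15) = 8.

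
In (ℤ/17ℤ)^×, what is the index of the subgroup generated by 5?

The order of 5 must divide φ(17) = 17 − 1 = 16 = 2^4.
Divisors of 16: 1, 2, 4, 8, 16.
Compute 5^d (mod 17) for the divisors d until we hit 1:
5^1 ≡ 5
5^2 ≡ 8
5^4 ≡ 13
5^8 ≡ 16
5^16 ≡ 1
Thus |⟨5⟩| = ord(5) = 16.
Index = |(Z/17Z)^×| / |⟨5⟩| = 16 / 16 = 1.

1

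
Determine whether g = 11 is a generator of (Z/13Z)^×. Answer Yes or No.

φ(13) = 13 − 1 = 12 = 2^2 · 3.
It suffices to check that the order of 11 is not a proper divisor of 12: compute 11^(12/q) for q ∈ {2, 3}.
11^6 ≡ 12 (mod 13)  [q = 2: ≢ 1 ✓]
11^4 ≡ 3 (mod 13)  [q = 3: ≢ 1 ✓]
All checks pass, so 11 has order 12 and is a primitive root modulo 13.

Yes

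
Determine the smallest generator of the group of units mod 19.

2

φ(19) = 19 − 1 = 18 = 2 · 3^2.
g is a primitive root iff g^(18/q) ≢ 1 (mod 19) for each prime q ∈ {2, 3}.
g = 2: 2^9 ≡ 18; 2^6 ≡ 7 — none is 1, so 2 is a primitive root.
Hence the least primitive root of 19 is 2.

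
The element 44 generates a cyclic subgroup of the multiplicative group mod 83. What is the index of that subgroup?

2

The order of 44 must divide φ(83) = 83 − 1 = 82 = 2 · 41.
Divisors of 82: 1, 2, 41, 82.
Compute 44^d (mod 83) for the divisors d until we hit 1:
44^1 ≡ 44 (mod 83)
44^2 ≡ 27 (mod 83)
44^41 ≡ 1 (mod 83) ✓
So ord_83(44) = 41, hence |⟨44⟩| = 41.
[(Z/83Z)^× : ⟨44⟩] = 82/41 = 2.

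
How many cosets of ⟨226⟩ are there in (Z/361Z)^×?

The order of 226 must divide φ(361) = φ(19^2) = 19·(19−1) = 342 = 2 · 3^2 · 19.
Divisors of 342: 1, 2, 3, 6, 9, 18, 19, 38, 57, 114, 171, 342.
Check 226^d mod 361 for each divisor in increasing order:
226^1 ≡ 226 (mod 361)
226^2 ≡ 175 (mod 361)
226^3 ≡ 201 (mod 361)
226^6 ≡ 330 (mod 361)
226^9 ≡ 267 (mod 361)
226^18 ≡ 172 (mod 361)
226^19 ≡ 245 (mod 361)
226^38 ≡ 99 (mod 361)
226^57 ≡ 68 (mod 361)
226^114 ≡ 292 (mod 361)
226^171 ≡ 1 (mod 361) ✓
So ord_361(226) = 171, hence |⟨226⟩| = 171.
[(Z/361Z)^× : ⟨226⟩] = 342/171 = 2.

2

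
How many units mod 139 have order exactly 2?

1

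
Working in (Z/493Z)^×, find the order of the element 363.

The order of 363 must divide φ(493) = φ(17·29) = (17−1)·(29−1) = 16·28 = 448 = 2^6 · 7.
Divisors of 448: 1, 2, 4, 7, 8, 14, 16, 28, 32, 56, 64, 112, 224, 448.
Evaluate successive powers at the divisors of 448:
363^1 ≡ 363 (mod 493)
363^2 ≡ 138 (mod 493)
363^4 ≡ 310 (mod 493)
363^7 ≡ 133 (mod 493)
363^8 ≡ 458 (mod 493)
363^14 ≡ 434 (mod 493)
363^16 ≡ 239 (mod 493)
363^28 ≡ 30 (mod 493)
363^32 ≡ 426 (mod 493)
363^56 ≡ 407 (mod 493)
363^64 ≡ 52 (mod 493)
363^112 ≡ 1 (mod 493) ✓
Therefore the multiplicative order of 363 modulo 493 is 112.

112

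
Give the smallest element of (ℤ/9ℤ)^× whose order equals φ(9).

φ(9) = φ(3^2) = 3·(3−1) = 6 = 2 · 3.
g is a primitive root iff g^(6/q) ≢ 1 (mod 9) for each prime q ∈ {2, 3}.
g = 2: 2^3 ≡ 8; 2^2 ≡ 4 — none is 1, so 2 is a primitive root.
So 2 is the smallest generator of (Z/9Z)^×.

2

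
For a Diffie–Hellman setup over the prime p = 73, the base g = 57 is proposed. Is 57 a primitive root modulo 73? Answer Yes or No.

No

φ(73) = 73 − 1 = 72 = 2^3 · 3^2.
An element g generates (Z/73Z)^× iff g^(72/q) ≢ 1 (mod 73) for each prime q ∈ {2, 3}.
57^36 ≡ 1 (mod 73)  [q = 2: ≡ 1 ✗]
57^24 ≡ 64 (mod 73)  [q = 3: ≢ 1 ✓]
57^36 ≡ 1 shows ord(57) | 36, strictly less than φ(73); not a primitive root.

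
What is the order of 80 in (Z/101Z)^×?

By Lagrange's theorem, ord_101(80) divides φ(101) = 101 − 1 = 100 = 2^2 · 5^2.
Divisors of 100: 1, 2, 4, 5, 10, 20, 25, 50, 100.
Test each divisor d:
80^1 ≡ 80
80^2 ≡ 37
80^4 ≡ 56
80^5 ≡ 36
80^10 ≡ 84
80^20 ≡ 87
80^25 ≡ 1
So ord_101(80) = 25.

25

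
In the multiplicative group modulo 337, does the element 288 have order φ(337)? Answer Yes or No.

No

φ(337) = 337 − 1 = 336 = 2^4 · 3 · 7.
It suffices to check that the order of 288 is not a proper divisor of 336: compute 288^(336/q) for q ∈ {2, 3, 7}.
288^168 ≡ 1 (mod 337)  [q = 2: ≡ 1 ✗]
288^112 ≡ 1 (mod 337)  [q = 3: ≡ 1 ✗]
288^48 ≡ 52 (mod 337)  [q = 7: ≢ 1 ✓]
The check at q = 2 fails, so 288 generates a proper subgroup.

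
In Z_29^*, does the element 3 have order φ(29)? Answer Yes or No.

Yes

φ(29) = 29 − 1 = 28 = 2^2 · 7.
An element g generates (Z/29Z)^× iff g^(28/q) ≢ 1 (mod 29) for each prime q ∈ {2, 7}.
3^14 ≡ 28 (mod 29)  [q = 2: ≢ 1 ✓]
3^4 ≡ 23 (mod 29)  [q = 7: ≢ 1 ✓]
None equal 1, so ord_29(3) = 28: 3 is a primitive root.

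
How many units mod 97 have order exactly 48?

16

φ(97) = 97 − 1 = 96 = 2^5 · 3.
(Z/97Z)^× is cyclic (|G| = 96); a cyclic group of order m has exactly φ(d) elements of each order d | m, and none otherwise.
48 = 2^4 · 3 divides 96, and φ(48) = 16.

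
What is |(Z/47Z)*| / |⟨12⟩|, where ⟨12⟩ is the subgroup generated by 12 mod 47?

The order of 12 must divide φ(47) = 47 − 1 = 46 = 2 · 23.
Divisors of 46: 1, 2, 23, 46.
Evaluate successive powers at the divisors of 46:
12^1 ≡ 12 (mod 47)
12^2 ≡ 3 (mod 47)
12^23 ≡ 1 (mod 47) ✓
Thus |⟨12⟩| = ord(12) = 23.
[(Z/47Z)^× : ⟨12⟩] = 46/23 = 2.

2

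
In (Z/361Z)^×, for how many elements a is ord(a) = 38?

φ(361) = φ(19^2) = 19·(19−1) = 342 = 2 · 3^2 · 19.
(Z/361Z)^× is cyclic (|G| = 342); a cyclic group of order m has exactly φ(d) elements of each order d | m, and none otherwise.
38 = 2 · 19 divides 342, and φ(38) = 18.

18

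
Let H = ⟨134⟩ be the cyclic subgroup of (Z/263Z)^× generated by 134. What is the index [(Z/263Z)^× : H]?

ord(134) | φ(263) = 263 − 1 = 262 = 2 · 131.
Divisors of 262: 1, 2, 131, 262.
Check 134^d mod 263 for each divisor in increasing order:
134^1 ≡ 134 (mod 263)
134^2 ≡ 72 (mod 263)
134^131 ≡ 262 (mod 263)
134^262 ≡ 1 (mod 263) ✓
So ord_263(134) = 262, hence |⟨134⟩| = 262.
[(Z/263Z)^× : ⟨134⟩] = 262/262 = 1.

1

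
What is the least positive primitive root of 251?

6

φ(251) = 251 − 1 = 250 = 2 · 5^3.
g is a primitive root iff g^(250/q) ≢ 1 (mod 251) for each prime q ∈ {2, 5}.
g = 2: 2^125 ≡ 250; 2^50 ≡ 1 — hits 1, so not a primitive root.
g = 3: 3^125 ≡ 1 — hits 1, so not a primitive root.
g = 4: 4^125 ≡ 1 — hits 1, so not a primitive root.
g = 5: 5^125 ≡ 1 — hits 1, so not a primitive root.
g = 6: 6^125 ≡ 250; 6^50 ≡ 219 — none is 1, so 6 is a primitive root.
Hence the least primitive root of 251 is 6.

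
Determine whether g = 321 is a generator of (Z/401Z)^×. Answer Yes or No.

φ(401) = 401 − 1 = 400 = 2^4 · 5^2.
321 is a primitive root mod 401 iff 321^(φ(401)/q) ≢ 1 for every prime q | φ(401), i.e. q ∈ {2, 5}.
321^200 ≡ 1 (mod 401)  [q = 2: ≡ 1 ✗]
321^80 ≡ 372 (mod 401)  [q = 5: ≢ 1 ✓]
321^200 ≡ 1 shows ord(321) | 200, strictly less than φ(401); not a primitive root.

No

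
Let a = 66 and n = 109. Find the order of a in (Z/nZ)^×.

9

By Lagrange's theorem, ord_109(66) divides φ(109) = 109 − 1 = 108 = 2^2 · 3^3.
Divisors of 108: 1, 2, 3, 4, 6, 9, 12, 18, 27, 36, 54, 108.
Compute 66^d (mod 109) for the divisors d until we hit 1:
66^1 ≡ 66
66^2 ≡ 105
66^3 ≡ 63
66^4 ≡ 16
66^6 ≡ 45
66^9 ≡ 1
The smallest such exponent is 9, so the order of 66 is 9.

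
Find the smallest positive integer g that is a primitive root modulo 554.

5

φ(554) = φ(2)·φ(277) = 1·276 = 276 = 2^2 · 3 · 23.
Test candidates g = 2, 3, … against the prime factors q ∈ {2, 3, 23} of φ(554): g is a generator iff g^(276/q) ≢ 1 for every such q.
g = 2: gcd(2, 554) = 2 > 1, not a unit — skip.
g = 3: 3^138 ≡ 1 — hits 1, so not a primitive root.
g = 4: gcd(4, 554) = 2 > 1, not a unit — skip.
g = 5: 5^138 ≡ 553; 5^92 ≡ 393; 5^12 ≡ 27 — none is 1, so 5 is a primitive root.
The smallest primitive root modulo 554 is 5.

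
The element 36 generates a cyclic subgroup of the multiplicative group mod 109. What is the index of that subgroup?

By Lagrange's theorem, ord_109(36) divides φ(109) = 109 − 1 = 108 = 2^2 · 3^3.
Divisors of 108: 1, 2, 3, 4, 6, 9, 12, 18, 27, 36, 54, 108.
Test each divisor d:
36^1 ≡ 36
36^2 ≡ 97
36^3 ≡ 4
36^4 ≡ 35
36^6 ≡ 16
36^9 ≡ 64
36^12 ≡ 38
36^18 ≡ 63
36^27 ≡ 108
36^36 ≡ 45
36^54 ≡ 1
The order of 36 is 54, so the subgroup it generates has 54 elements.
Index = |(Z/109Z)^×| / |⟨36⟩| = 108 / 54 = 2.

2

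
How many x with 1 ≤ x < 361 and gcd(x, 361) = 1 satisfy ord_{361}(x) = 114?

φ(361) = φ(19^2) = 19·(19−1) = 342 = 2 · 3^2 · 19.
(Z/361Z)^× is cyclic (|G| = 342); a cyclic group of order m has exactly φ(d) elements of each order d | m, and none otherwise.
114 = 2 · 3 · 19 divides 342, and φ(114) = 36.

36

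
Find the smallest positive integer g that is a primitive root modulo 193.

φ(193) = 193 − 1 = 192 = 2^6 · 3.
Test candidates g = 2, 3, … against the prime factors q ∈ {2, 3} of φ(193): g is a generator iff g^(192/q) ≢ 1 for every such q.
g = 2: 2^96 ≡ 1 — hits 1, so not a primitive root.
g = 3: 3^96 ≡ 1 — hits 1, so not a primitive root.
g = 4: 4^96 ≡ 1 — hits 1, so not a primitive root.
g = 5: 5^96 ≡ 192; 5^64 ≡ 84 — none is 1, so 5 is a primitive root.
Hence the least primitive root of 193 is 5.

5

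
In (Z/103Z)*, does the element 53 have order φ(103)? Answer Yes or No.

φ(103) = 103 − 1 = 102 = 2 · 3 · 17.
It suffices to check that the order of 53 is not a proper divisor of 102: compute 53^(102/q) for q ∈ {2, 3, 17}.
53^51 ≡ 102 (mod 103)  [q = 2: ≢ 1 ✓]
53^34 ≡ 56 (mod 103)  [q = 3: ≢ 1 ✓]
53^6 ≡ 13 (mod 103)  [q = 17: ≢ 1 ✓]
Every test exponent gives a nontrivial residue, hence 53 generates the full group.

Yes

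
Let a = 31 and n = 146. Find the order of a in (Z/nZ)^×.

72

The order of 31 must divide φ(146) = φ(2)·φ(73) = 1·72 = 72 = 2^3 · 3^2.
Divisors of 72: 1, 2, 3, 4, 6, 8, 9, 12, 18, 24, 36, 72.
Test each divisor d:
31^1 ≡ 31
31^2 ≡ 85
31^3 ≡ 7
31^4 ≡ 71
31^6 ≡ 49
31^8 ≡ 77
31^9 ≡ 51
31^12 ≡ 65
31^18 ≡ 119
31^24 ≡ 137
31^36 ≡ 145
31^72 ≡ 1
Hence ord(31) = 72.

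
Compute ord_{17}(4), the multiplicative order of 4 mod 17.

4

By Lagrange's theorem, ord_17(4) divides φ(17) = 17 − 1 = 16 = 2^4.
Divisors of 16: 1, 2, 4, 8, 16.
Compute 4^d (mod 17) for the divisors d until we hit 1:
4^1 ≡ 4 (mod 17)
4^2 ≡ 16 (mod 17)
4^4 ≡ 1 (mod 17) ✓
Hence ord(4) = 4.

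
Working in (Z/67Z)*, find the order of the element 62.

11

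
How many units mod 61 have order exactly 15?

8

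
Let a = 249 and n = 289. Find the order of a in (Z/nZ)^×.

16

ord(249) | φ(289) = φ(17^2) = 17·(17−1) = 272 = 2^4 · 17.
Divisors of 272: 1, 2, 4, 8, 16, 17, 34, 68, 136, 272.
Compute 249^d (mod 289) for the divisors d until we hit 1:
249^1 ≡ 249 (mod 289)
249^2 ≡ 155 (mod 289)
249^4 ≡ 38 (mod 289)
249^8 ≡ 288 (mod 289)
249^16 ≡ 1 (mod 289) ✓
The smallest such exponent is 16, so the order of 249 is 16.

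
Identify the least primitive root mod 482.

7

φ(482) = φ(2)·φ(241) = 1·240 = 240 = 2^4 · 3 · 5.
Test candidates g = 2, 3, … against the prime factors q ∈ {2, 3, 5} of φ(482): g is a generator iff g^(240/q) ≢ 1 for every such q.
g = 2: gcd(2, 482) = 2 > 1, not a unit — skip.
g = 3: 3^120 ≡ 1 — hits 1, so not a primitive root.
g = 4: gcd(4, 482) = 2 > 1, not a unit — skip.
g = 5: 5^120 ≡ 1 — hits 1, so not a primitive root.
g = 6: gcd(6, 482) = 2 > 1, not a unit — skip.
g = 7: 7^120 ≡ 481; 7^80 ≡ 15; 7^48 ≡ 91 — none is 1, so 7 is a primitive root.
The smallest primitive root modulo 482 is 7.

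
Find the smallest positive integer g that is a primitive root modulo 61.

2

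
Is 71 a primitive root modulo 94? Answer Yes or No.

φ(94) = φ(2)·φ(47) = 1·46 = 46 = 2 · 23.
Test 71^(46/q) mod 94 for each prime factor q of 46:
71^23 ≡ 1 (mod 94)  [q = 2: ≡ 1 ✗]
71^2 ≡ 59 (mod 94)  [q = 23: ≢ 1 ✓]
The check at q = 2 fails, so 71 generates a proper subgroup.

No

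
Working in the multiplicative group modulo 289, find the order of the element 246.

ord(246) | φ(289) = φ(17^2) = 17·(17−1) = 272 = 2^4 · 17.
Divisors of 272: 1, 2, 4, 8, 16, 17, 34, 68, 136, 272.
Test each divisor d:
246^1 ≡ 246 (mod 289)
246^2 ≡ 115 (mod 289)
246^4 ≡ 220 (mod 289)
246^8 ≡ 137 (mod 289)
246^16 ≡ 273 (mod 289)
246^17 ≡ 110 (mod 289)
246^34 ≡ 251 (mod 289)
246^68 ≡ 288 (mod 289)
246^136 ≡ 1 (mod 289) ✓
So ord_289(246) = 136.

136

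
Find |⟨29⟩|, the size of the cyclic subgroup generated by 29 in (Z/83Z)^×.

41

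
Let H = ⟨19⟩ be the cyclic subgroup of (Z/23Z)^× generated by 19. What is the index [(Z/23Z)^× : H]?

1

By Lagrange's theorem, ord_23(19) divides φ(23) = 23 − 1 = 22 = 2 · 11.
Divisors of 22: 1, 2, 11, 22.
Compute 19^d (mod 23) for the divisors d until we hit 1:
19^1 ≡ 19 (mod 23)
19^2 ≡ 16 (mod 23)
19^11 ≡ 22 (mod 23)
19^22 ≡ 1 (mod 23) ✓
The order of 19 is 22, so the subgroup it generates has 22 elements.
[(Z/23Z)^× : ⟨19⟩] = 22/22 = 1.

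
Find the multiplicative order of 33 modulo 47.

46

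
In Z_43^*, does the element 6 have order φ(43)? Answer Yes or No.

No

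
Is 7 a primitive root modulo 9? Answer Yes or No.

No

φ(9) = φ(3^2) = 3·(3−1) = 6 = 2 · 3.
7 is a primitive root mod 9 iff 7^(φ(9)/q) ≢ 1 for every prime q | φ(9), i.e. q ∈ {2, 3}.
7^3 ≡ 1 (mod 9)  [q = 2: ≡ 1 ✗]
7^2 ≡ 4 (mod 9)  [q = 3: ≢ 1 ✓]
Since 7^3 ≡ 1, the order of 7 divides 3 < 6, so 7 is not a primitive root.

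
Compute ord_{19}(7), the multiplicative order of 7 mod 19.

3

Since 7 ∈ (Z/19Z)^×, its order divides φ(19) = 19 − 1 = 18 = 2 · 3^2.
Divisors of 18: 1, 2, 3, 6, 9, 18.
Evaluate successive powers at the divisors of 18:
7^1 ≡ 7
7^2 ≡ 11
7^3 ≡ 1
The smallest such exponent is 3, so the order of 7 is 3.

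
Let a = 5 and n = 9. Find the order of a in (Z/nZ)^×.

ord(5) | φ(9) = φ(3^2) = 3·(3−1) = 6 = 2 · 3.
Divisors of 6: 1, 2, 3, 6.
Compute 5^d (mod 9) for the divisors d until we hit 1:
5^1 ≡ 5 (mod 9)
5^2 ≡ 7 (mod 9)
5^3 ≡ 8 (mod 9)
5^6 ≡ 1 (mod 9) ✓
The smallest such exponent is 6, so the order of 5 is 6.

6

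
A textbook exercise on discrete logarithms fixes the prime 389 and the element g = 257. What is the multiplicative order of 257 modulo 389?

388

The order of 257 must divide φ(389) = 389 − 1 = 388 = 2^2 · 97.
Divisors of 388: 1, 2, 4, 97, 194, 388.
Test each divisor d:
257^1 ≡ 257 (mod 389)
257^2 ≡ 308 (mod 389)
257^4 ≡ 337 (mod 389)
257^97 ≡ 274 (mod 389)
257^194 ≡ 388 (mod 389)
257^388 ≡ 1 (mod 389) ✓
So ord_389(257) = 388.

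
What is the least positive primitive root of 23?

φ(23) = 23 − 1 = 22 = 2 · 11.
Test candidates g = 2, 3, … against the prime factors q ∈ {2, 11} of φ(23): g is a generator iff g^(22/q) ≢ 1 for every such q.
g = 2: 2^11 ≡ 1 — hits 1, so not a primitive root.
g = 3: 3^11 ≡ 1 — hits 1, so not a primitive root.
g = 4: 4^11 ≡ 1 — hits 1, so not a primitive root.
g = 5: 5^11 ≡ 22; 5^2 ≡ 2 — none is 1, so 5 is a primitive root.
Hence the least primitive root of 23 is 5.

5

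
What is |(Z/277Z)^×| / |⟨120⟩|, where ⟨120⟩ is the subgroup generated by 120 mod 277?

By Lagrange's theorem, ord_277(120) divides φ(277) = 277 − 1 = 276 = 2^2 · 3 · 23.
Divisors of 276: 1, 2, 3, 4, 6, 12, 23, 46, 69, 92, 138, 276.
Evaluate successive powers at the divisors of 276:
120^1 ≡ 120
120^2 ≡ 273
120^3 ≡ 74
120^4 ≡ 16
120^6 ≡ 213
120^12 ≡ 218
120^23 ≡ 276
120^46 ≡ 1
The order of 120 is 46, so the subgroup it generates has 46 elements.
The index is φ(277) / ord(120) = 276 / 46 = 6.

6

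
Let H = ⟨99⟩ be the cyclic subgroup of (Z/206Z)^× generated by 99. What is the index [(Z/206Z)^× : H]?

Since 99 ∈ (Z/206Z)^×, its order divides φ(206) = φ(2)·φ(103) = 1·102 = 102 = 2 · 3 · 17.
Divisors of 102: 1, 2, 3, 6, 17, 34, 51, 102.
Compute 99^d (mod 206) for the divisors d until we hit 1:
99^1 ≡ 99 (mod 206)
99^2 ≡ 119 (mod 206)
99^3 ≡ 39 (mod 206)
99^6 ≡ 79 (mod 206)
99^17 ≡ 57 (mod 206)
99^34 ≡ 159 (mod 206)
99^51 ≡ 205 (mod 206)
99^102 ≡ 1 (mod 206) ✓
Thus |⟨99⟩| = ord(99) = 102.
[(Z/206Z)^× : ⟨99⟩] = 102/102 = 1.

1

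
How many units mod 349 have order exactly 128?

0

φ(349) = 349 − 1 = 348 = 2^2 · 3 · 29.
Since (Z/349Z)^× is cyclic of order 348, the number of elements of order d is φ(d) when d | 348 and 0 otherwise.
Since 128 ∤ 348, the count is 0.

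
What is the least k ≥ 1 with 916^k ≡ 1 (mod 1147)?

Since 916 ∈ (Z/1147Z)^×, its order divides φ(1147) = φ(31·37) = (31−1)·(37−1) = 30·36 = 1080 = 2^3 · 3^3 · 5.
Divisors of 1080: 1, 2, 3, 4, 5, 6, 8, 9, 10, 12, 15, 18, 20, 24, 27, 30, 36, 40, 45, 54, 60, 72, 90, 108, 120, 135, 180, 216, 270, 360, 540, 1080.
Compute 916^d (mod 1147) for the divisors d until we hit 1:
916^1 ≡ 916
916^2 ≡ 599
916^3 ≡ 418
916^4 ≡ 937
916^5 ≡ 336
916^6 ≡ 380
916^8 ≡ 514
916^9 ≡ 554
916^10 ≡ 490
916^12 ≡ 1025
916^15 ≡ 619
916^18 ≡ 667
916^20 ≡ 377
916^24 ≡ 1120
916^27 ≡ 184
916^30 ≡ 63
916^36 ≡ 1000
916^40 ≡ 1048
916^45 ≡ 1146
916^54 ≡ 593
916^60 ≡ 528
916^72 ≡ 963
916^90 ≡ 1
The smallest such exponent is 90, so the order of 916 is 90.

90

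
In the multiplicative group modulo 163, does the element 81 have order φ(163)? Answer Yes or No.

No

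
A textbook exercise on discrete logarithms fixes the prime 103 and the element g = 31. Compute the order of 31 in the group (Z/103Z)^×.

By Lagrange's theorem, ord_103(31) divides φ(103) = 103 − 1 = 102 = 2 · 3 · 17.
Divisors of 102: 1, 2, 3, 6, 17, 34, 51, 102.
Check 31^d mod 103 for each divisor in increasing order:
31^1 ≡ 31 (mod 103)
31^2 ≡ 34 (mod 103)
31^3 ≡ 24 (mod 103)
31^6 ≡ 61 (mod 103)
31^17 ≡ 102 (mod 103)
31^34 ≡ 1 (mod 103) ✓
So ord_103(31) = 34.

34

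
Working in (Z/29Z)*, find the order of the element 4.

14

The order of 4 must divide φ(29) = 29 − 1 = 28 = 2^2 · 7.
Divisors of 28: 1, 2, 4, 7, 14, 28.
Compute 4^d (mod 29) for the divisors d until we hit 1:
4^1 ≡ 4 (mod 29)
4^2 ≡ 16 (mod 29)
4^4 ≡ 24 (mod 29)
4^7 ≡ 28 (mod 29)
4^14 ≡ 1 (mod 29) ✓
Hence ord(4) = 14.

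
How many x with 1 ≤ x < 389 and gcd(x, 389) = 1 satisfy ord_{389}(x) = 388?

φ(389) = 389 − 1 = 388 = 2^2 · 97.
Since (Z/389Z)^× is cyclic of order 388, the number of elements of order d is φ(d) when d | 388 and 0 otherwise.
388 = 2^2 · 97 divides 388, and φ(388) = 192.

192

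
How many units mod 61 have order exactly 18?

0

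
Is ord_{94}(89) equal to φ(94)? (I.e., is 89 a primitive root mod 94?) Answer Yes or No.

No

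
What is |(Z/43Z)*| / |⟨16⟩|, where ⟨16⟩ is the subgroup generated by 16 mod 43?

6

ord(16) | φ(43) = 43 − 1 = 42 = 2 · 3 · 7.
Divisors of 42: 1, 2, 3, 6, 7, 14, 21, 42.
Evaluate successive powers at the divisors of 42:
16^1 ≡ 16
16^2 ≡ 41
16^3 ≡ 11
16^6 ≡ 35
16^7 ≡ 1
The order of 16 is 7, so the subgroup it generates has 7 elements.
Index = |(Z/43Z)^×| / |⟨16⟩| = 42 / 7 = 6.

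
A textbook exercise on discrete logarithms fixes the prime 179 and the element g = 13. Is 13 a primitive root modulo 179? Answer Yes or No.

φ(179) = 179 − 1 = 178 = 2 · 89.
Test 13^(178/q) mod 179 for each prime factor q of 178:
13^89 ≡ 1 (mod 179)  [q = 2: ≡ 1 ✗]
13^2 ≡ 169 (mod 179)  [q = 89: ≢ 1 ✓]
Since 13^89 ≡ 1, the order of 13 divides 89 < 178, so 13 is not a primitive root.

No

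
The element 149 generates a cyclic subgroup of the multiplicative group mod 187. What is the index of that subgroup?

The order of 149 must divide φ(187) = φ(11·17) = (11−1)·(17−1) = 10·16 = 160 = 2^5 · 5.
Divisors of 160: 1, 2, 4, 5, 8, 10, 16, 20, 32, 40, 80, 160.
Compute 149^d (mod 187) for the divisors d until we hit 1:
149^1 ≡ 149
149^2 ≡ 135
149^4 ≡ 86
149^5 ≡ 98
149^8 ≡ 103
149^10 ≡ 67
149^16 ≡ 137
149^20 ≡ 1
Thus |⟨149⟩| = ord(149) = 20.
Index = |(Z/187Z)^×| / |⟨149⟩| = 160 / 20 = 8.

8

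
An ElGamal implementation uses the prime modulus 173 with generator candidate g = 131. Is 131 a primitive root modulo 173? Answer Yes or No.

φ(173) = 173 − 1 = 172 = 2^2 · 43.
An element g generates (Z/173Z)^× iff g^(172/q) ≢ 1 (mod 173) for each prime q ∈ {2, 43}.
131^86 ≡ 172 (mod 173)  [q = 2: ≢ 1 ✓]
131^4 ≡ 118 (mod 173)  [q = 43: ≢ 1 ✓]
Every test exponent gives a nontrivial residue, hence 131 generates the full group.

Yes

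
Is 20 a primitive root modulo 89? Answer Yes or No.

φ(89) = 89 − 1 = 88 = 2^3 · 11.
20 is a primitive root mod 89 iff 20^(φ(89)/q) ≢ 1 for every prime q | φ(89), i.e. q ∈ {2, 11}.
20^44 ≡ 1 (mod 89)  [q = 2: ≡ 1 ✗]
20^8 ≡ 39 (mod 89)  [q = 11: ≢ 1 ✓]
20^44 ≡ 1 shows ord(20) | 44, strictly less than φ(89); not a primitive root.

No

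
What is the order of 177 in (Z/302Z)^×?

The order of 177 must divide φ(302) = φ(2)·φ(151) = 1·150 = 150 = 2 · 3 · 5^2.
Divisors of 150: 1, 2, 3, 5, 6, 10, 15, 25, 30, 50, 75, 150.
Test each divisor d:
177^1 ≡ 177 (mod 302)
177^2 ≡ 223 (mod 302)
177^3 ≡ 211 (mod 302)
177^5 ≡ 243 (mod 302)
177^6 ≡ 127 (mod 302)
177^10 ≡ 159 (mod 302)
177^15 ≡ 283 (mod 302)
177^25 ≡ 301 (mod 302)
177^30 ≡ 59 (mod 302)
177^50 ≡ 1 (mod 302) ✓
Therefore the multiplicative order of 177 modulo 302 is 50.

50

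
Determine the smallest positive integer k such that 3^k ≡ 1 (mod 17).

16

Since 3 ∈ (Z/17Z)^×, its order divides φ(17) = 17 − 1 = 16 = 2^4.
Divisors of 16: 1, 2, 4, 8, 16.
Evaluate successive powers at the divisors of 16:
3^1 ≡ 3 (mod 17)
3^2 ≡ 9 (mod 17)
3^4 ≡ 13 (mod 17)
3^8 ≡ 16 (mod 17)
3^16 ≡ 1 (mod 17) ✓
The smallest such exponent is 16, so the order of 3 is 16.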